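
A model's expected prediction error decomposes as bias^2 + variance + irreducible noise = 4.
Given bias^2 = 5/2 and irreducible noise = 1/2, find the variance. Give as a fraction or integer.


Total error = bias^2 + variance + irreducible noise. So variance = 4 - 5/2 - 1/2 = 1.

1


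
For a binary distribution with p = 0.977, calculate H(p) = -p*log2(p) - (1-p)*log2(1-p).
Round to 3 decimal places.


H = -0.977*log2(0.977) - 0.023*log2(0.023) = 0.158.

0.158


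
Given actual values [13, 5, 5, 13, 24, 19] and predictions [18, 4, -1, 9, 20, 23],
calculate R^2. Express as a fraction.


Mean(y) = 79/6. SS_res = 110. SS_tot = 1709/6. R^2 = 1 - 110/(1709/6) = 1049/1709.

1049/1709


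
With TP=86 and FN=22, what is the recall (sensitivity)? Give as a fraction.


Recall = TP / (TP + FN) = 86 / 108 = 43/54.

43/54


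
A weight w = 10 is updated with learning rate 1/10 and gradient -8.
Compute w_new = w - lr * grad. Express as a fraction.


w_new = 10 - 1/10 * -8 = 10 - -4/5 = 54/5.

54/5


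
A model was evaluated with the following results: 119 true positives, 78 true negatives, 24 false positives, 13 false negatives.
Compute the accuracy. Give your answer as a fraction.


Accuracy = (TP + TN) / (TP + TN + FP + FN) = (119 + 78) / 234 = 197/234.

197/234


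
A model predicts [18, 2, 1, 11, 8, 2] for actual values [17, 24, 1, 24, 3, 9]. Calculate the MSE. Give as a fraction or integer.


MSE = (1/6) * ((17-18)^2=1 + (24-2)^2=484 + (1-1)^2=0 + (24-11)^2=169 + (3-8)^2=25 + (9-2)^2=49). Sum = 728. MSE = 364/3.

364/3


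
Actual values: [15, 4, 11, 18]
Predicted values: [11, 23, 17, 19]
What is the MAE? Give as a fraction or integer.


MAE = (1/4) * (|15-11|=4 + |4-23|=19 + |11-17|=6 + |18-19|=1). Sum = 30. MAE = 15/2.

15/2


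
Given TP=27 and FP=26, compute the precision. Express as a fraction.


Precision = TP / (TP + FP) = 27 / 53 = 27/53.

27/53


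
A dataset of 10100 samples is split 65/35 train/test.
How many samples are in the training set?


Test set = 10100 * 35% = 3535. Training set = 10100 - 3535 = 6565.

6565


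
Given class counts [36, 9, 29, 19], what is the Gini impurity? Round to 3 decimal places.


Total = 93. Proportions: 36/93, 9/93, 29/93, 19/93. sum(p_i^2) = 0.2982. Gini = 1 - 0.2982 = 0.7018, which rounds to 0.702.

0.702


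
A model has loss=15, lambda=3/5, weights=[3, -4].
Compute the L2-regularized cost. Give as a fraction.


L2 sq norm = sum(w^2) = 25. J = 15 + 3/5 * 25 = 30.

30


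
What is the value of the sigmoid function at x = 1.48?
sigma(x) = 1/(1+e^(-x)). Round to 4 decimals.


sigma(1.48) = 1/(1+e^(-1.48)) = 1/(1+0.227638) = 1/1.227638 = 0.8146.

0.8146


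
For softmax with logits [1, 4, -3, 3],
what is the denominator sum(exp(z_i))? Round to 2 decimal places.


Denom = e^1=2.7183 + e^4=54.5982 + e^-3=0.0498 + e^3=20.0855. Sum = 77.4518, which rounds to 77.45.

77.45


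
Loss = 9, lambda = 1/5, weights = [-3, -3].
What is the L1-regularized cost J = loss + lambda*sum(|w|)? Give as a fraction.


L1 norm = sum(|w|) = 6. J = 9 + 1/5 * 6 = 51/5.

51/5


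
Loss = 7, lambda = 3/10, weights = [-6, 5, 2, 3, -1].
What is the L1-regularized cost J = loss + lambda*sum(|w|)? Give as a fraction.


L1 norm = sum(|w|) = 17. J = 7 + 3/10 * 17 = 121/10.

121/10


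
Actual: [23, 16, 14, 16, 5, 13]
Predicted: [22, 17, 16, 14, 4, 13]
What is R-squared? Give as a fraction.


Mean(y) = 29/2. SS_res = 11. SS_tot = 339/2. R^2 = 1 - 11/(339/2) = 317/339.

317/339


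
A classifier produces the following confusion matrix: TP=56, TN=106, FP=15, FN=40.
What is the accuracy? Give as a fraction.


Accuracy = (TP + TN) / (TP + TN + FP + FN) = (56 + 106) / 217 = 162/217.

162/217


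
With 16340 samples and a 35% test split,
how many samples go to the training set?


Test set = 16340 * 35% = 5719. Training set = 16340 - 5719 = 10621.

10621


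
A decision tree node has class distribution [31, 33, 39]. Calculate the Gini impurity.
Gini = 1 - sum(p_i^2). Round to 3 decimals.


Total = 103. Proportions: 31/103, 33/103, 39/103. sum(p_i^2) = 0.3366. Gini = 1 - 0.3366 = 0.6634, which rounds to 0.663.

0.663


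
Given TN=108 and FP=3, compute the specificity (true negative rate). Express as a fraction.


Specificity = TN / (TN + FP) = 108 / 111 = 36/37.

36/37


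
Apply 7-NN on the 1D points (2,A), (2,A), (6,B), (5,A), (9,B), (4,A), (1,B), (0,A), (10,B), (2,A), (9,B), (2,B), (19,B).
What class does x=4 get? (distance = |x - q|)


Distances: |2-4|=2, |2-4|=2, |6-4|=2, |5-4|=1, |9-4|=5, |4-4|=0, |1-4|=3, |0-4|=4, |10-4|=6, |2-4|=2, |9-4|=5, |2-4|=2, |19-4|=15. 7 nearest: (4,A), (5,A), (2,A), (2,A), (2,A), (6,B), (2,B). Counts: {'A': 5, 'B': 2}. Majority class: A.

A


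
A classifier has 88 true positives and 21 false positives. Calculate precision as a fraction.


Precision = TP / (TP + FP) = 88 / 109 = 88/109.

88/109


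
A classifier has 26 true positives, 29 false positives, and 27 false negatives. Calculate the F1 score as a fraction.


Precision = 26/55 = 26/55. Recall = 26/53 = 26/53. F1 = 2*P*R/(P+R) = 13/27.

13/27


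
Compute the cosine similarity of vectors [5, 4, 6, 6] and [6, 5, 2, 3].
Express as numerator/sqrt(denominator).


dot = 80. |a|^2 = 113, |b|^2 = 74. cos = 80/sqrt(8362).

80/sqrt(8362)


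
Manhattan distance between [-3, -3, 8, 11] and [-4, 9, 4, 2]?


d = sum of absolute differences: |-3--4|=1 + |-3-9|=12 + |8-4|=4 + |11-2|=9 = 26.

26


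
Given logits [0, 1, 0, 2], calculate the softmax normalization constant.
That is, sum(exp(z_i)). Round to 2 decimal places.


Denom = e^0=1.0000 + e^1=2.7183 + e^0=1.0000 + e^2=7.3891. Sum = 12.1074, which rounds to 12.11.

12.11


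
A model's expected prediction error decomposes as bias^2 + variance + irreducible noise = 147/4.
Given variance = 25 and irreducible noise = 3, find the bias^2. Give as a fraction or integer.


Total error = bias^2 + variance + irreducible noise. So bias^2 = 147/4 - 25 - 3 = 35/4.

35/4


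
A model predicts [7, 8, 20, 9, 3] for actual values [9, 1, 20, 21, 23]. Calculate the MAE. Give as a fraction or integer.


MAE = (1/5) * (|9-7|=2 + |1-8|=7 + |20-20|=0 + |21-9|=12 + |23-3|=20). Sum = 41. MAE = 41/5.

41/5


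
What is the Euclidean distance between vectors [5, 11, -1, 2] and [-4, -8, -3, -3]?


d = sqrt(sum of squared differences). (5--4)^2=81, (11--8)^2=361, (-1--3)^2=4, (2--3)^2=25. Sum = 471.

sqrt(471)


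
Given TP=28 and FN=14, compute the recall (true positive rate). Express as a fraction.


Recall = TP / (TP + FN) = 28 / 42 = 2/3.

2/3


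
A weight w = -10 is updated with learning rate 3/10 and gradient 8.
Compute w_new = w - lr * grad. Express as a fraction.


w_new = -10 - 3/10 * 8 = -10 - 12/5 = -62/5.

-62/5


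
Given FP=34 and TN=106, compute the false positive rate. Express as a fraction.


FPR = FP / (FP + TN) = 34 / 140 = 17/70.

17/70


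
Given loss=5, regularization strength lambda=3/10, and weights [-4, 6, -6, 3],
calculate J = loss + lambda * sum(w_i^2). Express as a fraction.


L2 sq norm = sum(w^2) = 97. J = 5 + 3/10 * 97 = 341/10.

341/10


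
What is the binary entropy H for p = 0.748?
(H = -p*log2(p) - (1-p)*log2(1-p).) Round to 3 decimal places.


H = -0.748*log2(0.748) - 0.252*log2(0.252) = 0.814.

0.814


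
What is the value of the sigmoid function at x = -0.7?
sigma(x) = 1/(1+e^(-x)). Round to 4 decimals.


sigma(-0.7) = 1/(1+e^(0.7)) = 1/(1+2.013753) = 1/3.013753 = 0.3318.

0.3318


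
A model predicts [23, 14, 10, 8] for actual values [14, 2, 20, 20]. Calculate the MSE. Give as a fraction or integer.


MSE = (1/4) * ((14-23)^2=81 + (2-14)^2=144 + (20-10)^2=100 + (20-8)^2=144). Sum = 469. MSE = 469/4.

469/4


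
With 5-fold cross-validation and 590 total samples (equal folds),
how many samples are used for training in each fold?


Each validation fold has 590/5 = 118 samples. Training set = 590 - 118 = 472.

472


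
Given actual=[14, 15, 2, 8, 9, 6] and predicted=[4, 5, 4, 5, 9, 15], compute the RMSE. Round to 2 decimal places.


MSE = 49.0000. RMSE = sqrt(49.0000) = 7.00.

7.00


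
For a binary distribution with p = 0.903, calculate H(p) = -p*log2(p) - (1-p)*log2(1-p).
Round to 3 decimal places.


H = -0.903*log2(0.903) - 0.097*log2(0.097) = 0.459.

0.459


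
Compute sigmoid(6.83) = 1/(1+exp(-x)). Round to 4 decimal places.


sigma(6.83) = 1/(1+e^(-6.83)) = 1/(1+0.001081) = 1/1.001081 = 0.9989.

0.9989


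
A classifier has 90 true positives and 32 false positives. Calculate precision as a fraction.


Precision = TP / (TP + FP) = 90 / 122 = 45/61.

45/61


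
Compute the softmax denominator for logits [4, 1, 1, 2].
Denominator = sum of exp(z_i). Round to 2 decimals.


Denom = e^4=54.5982 + e^1=2.7183 + e^1=2.7183 + e^2=7.3891. Sum = 67.4239, which rounds to 67.42.

67.42


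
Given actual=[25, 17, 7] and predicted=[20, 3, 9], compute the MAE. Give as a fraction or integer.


MAE = (1/3) * (|25-20|=5 + |17-3|=14 + |7-9|=2). Sum = 21. MAE = 7.

7


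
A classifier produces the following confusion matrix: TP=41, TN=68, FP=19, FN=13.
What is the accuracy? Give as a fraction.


Accuracy = (TP + TN) / (TP + TN + FP + FN) = (41 + 68) / 141 = 109/141.

109/141


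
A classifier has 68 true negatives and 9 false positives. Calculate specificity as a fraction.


Specificity = TN / (TN + FP) = 68 / 77 = 68/77.

68/77


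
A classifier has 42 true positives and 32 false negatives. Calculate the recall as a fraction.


Recall = TP / (TP + FN) = 42 / 74 = 21/37.

21/37


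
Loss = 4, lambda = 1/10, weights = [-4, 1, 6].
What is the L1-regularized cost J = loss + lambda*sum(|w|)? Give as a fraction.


L1 norm = sum(|w|) = 11. J = 4 + 1/10 * 11 = 51/10.

51/10


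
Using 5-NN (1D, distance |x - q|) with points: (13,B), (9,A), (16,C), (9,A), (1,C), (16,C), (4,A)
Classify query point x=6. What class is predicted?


Distances: |13-6|=7, |9-6|=3, |16-6|=10, |9-6|=3, |1-6|=5, |16-6|=10, |4-6|=2. 5 nearest: (4,A), (9,A), (9,A), (1,C), (13,B). Counts: {'A': 3, 'C': 1, 'B': 1}. Majority class: A.

A


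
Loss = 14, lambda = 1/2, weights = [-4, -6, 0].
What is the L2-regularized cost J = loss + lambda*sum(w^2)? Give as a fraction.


L2 sq norm = sum(w^2) = 52. J = 14 + 1/2 * 52 = 40.

40


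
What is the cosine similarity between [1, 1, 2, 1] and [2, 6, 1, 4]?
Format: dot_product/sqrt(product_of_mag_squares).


dot = 14. |a|^2 = 7, |b|^2 = 57. cos = 14/sqrt(399).

14/sqrt(399)


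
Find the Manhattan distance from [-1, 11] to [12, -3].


d = sum of absolute differences: |-1-12|=13 + |11--3|=14 = 27.

27


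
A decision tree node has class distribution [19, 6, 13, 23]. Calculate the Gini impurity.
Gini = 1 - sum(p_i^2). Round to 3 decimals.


Total = 61. Proportions: 19/61, 6/61, 13/61, 23/61. sum(p_i^2) = 0.2943. Gini = 1 - 0.2943 = 0.7057, which rounds to 0.706.

0.706


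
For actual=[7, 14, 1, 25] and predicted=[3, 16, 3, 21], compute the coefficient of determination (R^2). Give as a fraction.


Mean(y) = 47/4. SS_res = 40. SS_tot = 1275/4. R^2 = 1 - 40/(1275/4) = 223/255.

223/255


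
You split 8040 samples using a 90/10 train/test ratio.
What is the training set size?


Test set = 8040 * 10% = 804. Training set = 8040 - 804 = 7236.

7236


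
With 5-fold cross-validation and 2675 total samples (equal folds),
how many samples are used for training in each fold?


Each validation fold has 2675/5 = 535 samples. Training set = 2675 - 535 = 2140.

2140


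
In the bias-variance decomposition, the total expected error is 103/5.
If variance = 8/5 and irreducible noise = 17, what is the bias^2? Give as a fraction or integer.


Total error = bias^2 + variance + irreducible noise. So bias^2 = 103/5 - 8/5 - 17 = 2.

2


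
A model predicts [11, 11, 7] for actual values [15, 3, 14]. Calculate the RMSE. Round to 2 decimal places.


MSE = 43.0000. RMSE = sqrt(43.0000) = 6.56.

6.56


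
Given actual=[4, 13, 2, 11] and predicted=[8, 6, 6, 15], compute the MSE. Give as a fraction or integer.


MSE = (1/4) * ((4-8)^2=16 + (13-6)^2=49 + (2-6)^2=16 + (11-15)^2=16). Sum = 97. MSE = 97/4.

97/4


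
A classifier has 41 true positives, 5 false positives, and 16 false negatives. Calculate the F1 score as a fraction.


Precision = 41/46 = 41/46. Recall = 41/57 = 41/57. F1 = 2*P*R/(P+R) = 82/103.

82/103


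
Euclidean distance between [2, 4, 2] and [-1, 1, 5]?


d = sqrt(sum of squared differences). (2--1)^2=9, (4-1)^2=9, (2-5)^2=9. Sum = 27.

sqrt(27)


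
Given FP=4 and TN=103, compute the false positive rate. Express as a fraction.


FPR = FP / (FP + TN) = 4 / 107 = 4/107.

4/107


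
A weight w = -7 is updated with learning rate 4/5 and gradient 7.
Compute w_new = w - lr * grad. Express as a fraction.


w_new = -7 - 4/5 * 7 = -7 - 28/5 = -63/5.

-63/5


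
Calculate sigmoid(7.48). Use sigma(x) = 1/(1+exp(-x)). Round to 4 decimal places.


sigma(7.48) = 1/(1+e^(-7.48)) = 1/(1+0.000564) = 1/1.000564 = 0.9994.

0.9994


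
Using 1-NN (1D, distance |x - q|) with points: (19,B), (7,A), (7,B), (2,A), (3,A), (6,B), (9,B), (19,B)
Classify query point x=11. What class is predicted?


Distances: |19-11|=8, |7-11|=4, |7-11|=4, |2-11|=9, |3-11|=8, |6-11|=5, |9-11|=2, |19-11|=8. 1 nearest: (9,B). Counts: {'B': 1}. Majority class: B.

B


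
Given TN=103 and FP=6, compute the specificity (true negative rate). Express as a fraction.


Specificity = TN / (TN + FP) = 103 / 109 = 103/109.

103/109


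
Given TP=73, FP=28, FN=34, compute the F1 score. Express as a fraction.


Precision = 73/101 = 73/101. Recall = 73/107 = 73/107. F1 = 2*P*R/(P+R) = 73/104.

73/104


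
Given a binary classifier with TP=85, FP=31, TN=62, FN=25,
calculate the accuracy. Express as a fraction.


Accuracy = (TP + TN) / (TP + TN + FP + FN) = (85 + 62) / 203 = 21/29.

21/29


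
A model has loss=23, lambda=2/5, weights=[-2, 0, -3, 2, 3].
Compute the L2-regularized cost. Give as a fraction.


L2 sq norm = sum(w^2) = 26. J = 23 + 2/5 * 26 = 167/5.

167/5


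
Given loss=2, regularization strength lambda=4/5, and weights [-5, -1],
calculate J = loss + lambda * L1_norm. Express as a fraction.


L1 norm = sum(|w|) = 6. J = 2 + 4/5 * 6 = 34/5.

34/5


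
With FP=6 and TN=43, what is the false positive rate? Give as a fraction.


FPR = FP / (FP + TN) = 6 / 49 = 6/49.

6/49


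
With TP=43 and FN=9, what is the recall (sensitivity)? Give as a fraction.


Recall = TP / (TP + FN) = 43 / 52 = 43/52.

43/52


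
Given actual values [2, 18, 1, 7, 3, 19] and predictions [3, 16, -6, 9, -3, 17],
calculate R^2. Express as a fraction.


Mean(y) = 25/3. SS_res = 98. SS_tot = 994/3. R^2 = 1 - 98/(994/3) = 50/71.

50/71


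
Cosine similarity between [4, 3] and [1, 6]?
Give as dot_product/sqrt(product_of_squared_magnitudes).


dot = 22. |a|^2 = 25, |b|^2 = 37. cos = 22/sqrt(925).

22/sqrt(925)


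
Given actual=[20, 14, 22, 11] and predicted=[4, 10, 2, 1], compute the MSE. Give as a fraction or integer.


MSE = (1/4) * ((20-4)^2=256 + (14-10)^2=16 + (22-2)^2=400 + (11-1)^2=100). Sum = 772. MSE = 193.

193


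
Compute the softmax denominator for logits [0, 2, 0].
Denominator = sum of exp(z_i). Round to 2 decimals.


Denom = e^0=1.0000 + e^2=7.3891 + e^0=1.0000. Sum = 9.3891, which rounds to 9.39.

9.39


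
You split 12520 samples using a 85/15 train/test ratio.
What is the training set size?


Test set = 12520 * 15% = 1878. Training set = 12520 - 1878 = 10642.

10642


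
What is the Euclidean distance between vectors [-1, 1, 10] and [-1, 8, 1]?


d = sqrt(sum of squared differences). (-1--1)^2=0, (1-8)^2=49, (10-1)^2=81. Sum = 130.

sqrt(130)


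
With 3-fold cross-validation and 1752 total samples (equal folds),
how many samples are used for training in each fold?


Each validation fold has 1752/3 = 584 samples. Training set = 1752 - 584 = 1168.

1168


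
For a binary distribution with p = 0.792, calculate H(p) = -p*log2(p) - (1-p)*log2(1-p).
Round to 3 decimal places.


H = -0.792*log2(0.792) - 0.208*log2(0.208) = 0.738.

0.738


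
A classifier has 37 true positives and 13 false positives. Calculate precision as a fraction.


Precision = TP / (TP + FP) = 37 / 50 = 37/50.

37/50


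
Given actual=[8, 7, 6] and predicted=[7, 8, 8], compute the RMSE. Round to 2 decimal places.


MSE = 2.0000. RMSE = sqrt(2.0000) = 1.41.

1.41


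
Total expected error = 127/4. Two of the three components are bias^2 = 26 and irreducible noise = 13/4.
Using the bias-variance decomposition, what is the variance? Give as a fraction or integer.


Total error = bias^2 + variance + irreducible noise. So variance = 127/4 - 26 - 13/4 = 5/2.

5/2


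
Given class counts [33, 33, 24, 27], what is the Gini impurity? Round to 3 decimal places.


Total = 117. Proportions: 33/117, 33/117, 24/117, 27/117. sum(p_i^2) = 0.2544. Gini = 1 - 0.2544 = 0.7456, which rounds to 0.746.

0.746


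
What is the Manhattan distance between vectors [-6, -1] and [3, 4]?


d = sum of absolute differences: |-6-3|=9 + |-1-4|=5 = 14.

14


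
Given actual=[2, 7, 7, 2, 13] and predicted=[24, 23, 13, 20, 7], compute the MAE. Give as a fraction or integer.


MAE = (1/5) * (|2-24|=22 + |7-23|=16 + |7-13|=6 + |2-20|=18 + |13-7|=6). Sum = 68. MAE = 68/5.

68/5


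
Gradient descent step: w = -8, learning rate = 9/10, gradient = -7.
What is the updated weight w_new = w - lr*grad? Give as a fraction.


w_new = -8 - 9/10 * -7 = -8 - -63/10 = -17/10.

-17/10


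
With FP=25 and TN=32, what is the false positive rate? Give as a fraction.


FPR = FP / (FP + TN) = 25 / 57 = 25/57.

25/57


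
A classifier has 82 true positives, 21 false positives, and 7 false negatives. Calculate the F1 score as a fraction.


Precision = 82/103 = 82/103. Recall = 82/89 = 82/89. F1 = 2*P*R/(P+R) = 41/48.

41/48


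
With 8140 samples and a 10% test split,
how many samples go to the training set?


Test set = 8140 * 10% = 814. Training set = 8140 - 814 = 7326.

7326


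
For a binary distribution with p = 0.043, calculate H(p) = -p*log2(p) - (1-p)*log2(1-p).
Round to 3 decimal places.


H = -0.043*log2(0.043) - 0.957*log2(0.957) = 0.256.

0.256


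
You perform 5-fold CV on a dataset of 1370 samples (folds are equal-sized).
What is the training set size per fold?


Each validation fold has 1370/5 = 274 samples. Training set = 1370 - 274 = 1096.

1096


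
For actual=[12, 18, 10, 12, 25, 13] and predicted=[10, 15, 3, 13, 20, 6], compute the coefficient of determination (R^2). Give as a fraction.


Mean(y) = 15. SS_res = 137. SS_tot = 156. R^2 = 1 - 137/(156) = 19/156.

19/156


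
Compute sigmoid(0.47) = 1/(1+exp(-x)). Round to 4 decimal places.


sigma(0.47) = 1/(1+e^(-0.47)) = 1/(1+0.625002) = 1/1.625002 = 0.6154.

0.6154


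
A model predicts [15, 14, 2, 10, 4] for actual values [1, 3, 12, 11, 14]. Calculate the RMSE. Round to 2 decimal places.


MSE = 103.6000. RMSE = sqrt(103.6000) = 10.18.

10.18


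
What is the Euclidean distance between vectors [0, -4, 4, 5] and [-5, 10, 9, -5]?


d = sqrt(sum of squared differences). (0--5)^2=25, (-4-10)^2=196, (4-9)^2=25, (5--5)^2=100. Sum = 346.

sqrt(346)


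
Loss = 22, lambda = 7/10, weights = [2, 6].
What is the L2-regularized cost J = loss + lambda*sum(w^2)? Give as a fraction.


L2 sq norm = sum(w^2) = 40. J = 22 + 7/10 * 40 = 50.

50


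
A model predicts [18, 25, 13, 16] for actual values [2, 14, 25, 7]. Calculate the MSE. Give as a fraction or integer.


MSE = (1/4) * ((2-18)^2=256 + (14-25)^2=121 + (25-13)^2=144 + (7-16)^2=81). Sum = 602. MSE = 301/2.

301/2


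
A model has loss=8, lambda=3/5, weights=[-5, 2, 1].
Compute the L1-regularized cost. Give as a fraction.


L1 norm = sum(|w|) = 8. J = 8 + 3/5 * 8 = 64/5.

64/5


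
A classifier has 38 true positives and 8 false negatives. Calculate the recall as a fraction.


Recall = TP / (TP + FN) = 38 / 46 = 19/23.

19/23


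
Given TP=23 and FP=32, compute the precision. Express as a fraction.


Precision = TP / (TP + FP) = 23 / 55 = 23/55.

23/55


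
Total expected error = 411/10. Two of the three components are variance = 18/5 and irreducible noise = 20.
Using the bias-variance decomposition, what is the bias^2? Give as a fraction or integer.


Total error = bias^2 + variance + irreducible noise. So bias^2 = 411/10 - 18/5 - 20 = 35/2.

35/2


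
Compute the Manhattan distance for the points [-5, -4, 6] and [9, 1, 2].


d = sum of absolute differences: |-5-9|=14 + |-4-1|=5 + |6-2|=4 = 23.

23


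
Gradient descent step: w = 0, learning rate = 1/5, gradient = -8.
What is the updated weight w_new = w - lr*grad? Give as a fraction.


w_new = 0 - 1/5 * -8 = 0 - -8/5 = 8/5.

8/5


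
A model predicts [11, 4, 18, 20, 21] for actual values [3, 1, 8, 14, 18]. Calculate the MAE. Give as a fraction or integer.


MAE = (1/5) * (|3-11|=8 + |1-4|=3 + |8-18|=10 + |14-20|=6 + |18-21|=3). Sum = 30. MAE = 6.

6


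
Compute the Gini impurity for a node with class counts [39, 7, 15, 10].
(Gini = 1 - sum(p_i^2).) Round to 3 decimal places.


Total = 71. Proportions: 39/71, 7/71, 15/71, 10/71. sum(p_i^2) = 0.3759. Gini = 1 - 0.3759 = 0.6241, which rounds to 0.624.

0.624


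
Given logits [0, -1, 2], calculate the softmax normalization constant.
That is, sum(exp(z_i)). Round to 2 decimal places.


Denom = e^0=1.0000 + e^-1=0.3679 + e^2=7.3891. Sum = 8.7570, which rounds to 8.76.

8.76


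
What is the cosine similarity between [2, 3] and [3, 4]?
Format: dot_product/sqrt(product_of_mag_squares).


dot = 18. |a|^2 = 13, |b|^2 = 25. cos = 18/sqrt(325).

18/sqrt(325)


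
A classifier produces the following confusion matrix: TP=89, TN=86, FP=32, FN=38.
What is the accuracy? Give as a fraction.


Accuracy = (TP + TN) / (TP + TN + FP + FN) = (89 + 86) / 245 = 5/7.

5/7


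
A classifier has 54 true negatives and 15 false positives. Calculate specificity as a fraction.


Specificity = TN / (TN + FP) = 54 / 69 = 18/23.

18/23


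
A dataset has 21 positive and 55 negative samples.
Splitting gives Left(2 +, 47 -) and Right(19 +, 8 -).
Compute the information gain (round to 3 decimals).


H(parent) = 0.8504. H(left) = 0.2460, H(right) = 0.8767. Weighted = (49/76)*0.2460 + (27/76)*0.8767 = 0.4701. IG = 0.8504 - 0.4701 = 0.3803, which rounds to 0.380.

0.380


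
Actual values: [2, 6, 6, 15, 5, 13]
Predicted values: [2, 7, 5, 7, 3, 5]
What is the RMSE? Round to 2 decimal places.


MSE = 22.3333. RMSE = sqrt(22.3333) = 4.73.

4.73


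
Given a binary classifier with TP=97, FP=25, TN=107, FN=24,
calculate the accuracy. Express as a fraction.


Accuracy = (TP + TN) / (TP + TN + FP + FN) = (97 + 107) / 253 = 204/253.

204/253


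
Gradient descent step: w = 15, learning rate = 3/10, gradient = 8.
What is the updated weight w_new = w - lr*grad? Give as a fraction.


w_new = 15 - 3/10 * 8 = 15 - 12/5 = 63/5.

63/5


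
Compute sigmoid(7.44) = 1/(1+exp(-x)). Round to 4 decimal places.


sigma(7.44) = 1/(1+e^(-7.44)) = 1/(1+0.000587) = 1/1.000587 = 0.9994.

0.9994


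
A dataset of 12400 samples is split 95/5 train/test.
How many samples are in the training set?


Test set = 12400 * 5% = 620. Training set = 12400 - 620 = 11780.

11780


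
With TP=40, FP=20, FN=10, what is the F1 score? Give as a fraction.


Precision = 40/60 = 2/3. Recall = 40/50 = 4/5. F1 = 2*P*R/(P+R) = 8/11.

8/11


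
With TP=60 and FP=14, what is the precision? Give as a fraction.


Precision = TP / (TP + FP) = 60 / 74 = 30/37.

30/37


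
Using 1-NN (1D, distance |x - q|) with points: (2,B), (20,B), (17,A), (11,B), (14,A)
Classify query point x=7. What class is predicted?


Distances: |2-7|=5, |20-7|=13, |17-7|=10, |11-7|=4, |14-7|=7. 1 nearest: (11,B). Counts: {'B': 1}. Majority class: B.

B


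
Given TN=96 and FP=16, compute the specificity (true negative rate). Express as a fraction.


Specificity = TN / (TN + FP) = 96 / 112 = 6/7.

6/7


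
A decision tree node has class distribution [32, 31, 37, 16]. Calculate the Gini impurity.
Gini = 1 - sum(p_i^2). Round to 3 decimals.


Total = 116. Proportions: 32/116, 31/116, 37/116, 16/116. sum(p_i^2) = 0.2683. Gini = 1 - 0.2683 = 0.7317, which rounds to 0.732.

0.732


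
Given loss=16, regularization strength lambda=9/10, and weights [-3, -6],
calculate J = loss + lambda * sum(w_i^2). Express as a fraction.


L2 sq norm = sum(w^2) = 45. J = 16 + 9/10 * 45 = 113/2.

113/2


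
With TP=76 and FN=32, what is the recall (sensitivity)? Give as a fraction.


Recall = TP / (TP + FN) = 76 / 108 = 19/27.

19/27


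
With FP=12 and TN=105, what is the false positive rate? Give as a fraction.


FPR = FP / (FP + TN) = 12 / 117 = 4/39.

4/39


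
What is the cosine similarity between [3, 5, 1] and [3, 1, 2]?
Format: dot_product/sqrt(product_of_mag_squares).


dot = 16. |a|^2 = 35, |b|^2 = 14. cos = 16/sqrt(490).

16/sqrt(490)


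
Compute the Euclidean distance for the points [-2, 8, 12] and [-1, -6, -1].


d = sqrt(sum of squared differences). (-2--1)^2=1, (8--6)^2=196, (12--1)^2=169. Sum = 366.

sqrt(366)


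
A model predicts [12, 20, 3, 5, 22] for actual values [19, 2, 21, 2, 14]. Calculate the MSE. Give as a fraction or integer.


MSE = (1/5) * ((19-12)^2=49 + (2-20)^2=324 + (21-3)^2=324 + (2-5)^2=9 + (14-22)^2=64). Sum = 770. MSE = 154.

154


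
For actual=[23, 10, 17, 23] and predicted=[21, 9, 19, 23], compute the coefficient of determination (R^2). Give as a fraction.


Mean(y) = 73/4. SS_res = 9. SS_tot = 459/4. R^2 = 1 - 9/(459/4) = 47/51.

47/51


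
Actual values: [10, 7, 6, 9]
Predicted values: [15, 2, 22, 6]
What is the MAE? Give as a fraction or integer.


MAE = (1/4) * (|10-15|=5 + |7-2|=5 + |6-22|=16 + |9-6|=3). Sum = 29. MAE = 29/4.

29/4


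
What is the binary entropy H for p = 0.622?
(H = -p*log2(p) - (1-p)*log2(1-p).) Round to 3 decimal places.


H = -0.622*log2(0.622) - 0.378*log2(0.378) = 0.957.

0.957


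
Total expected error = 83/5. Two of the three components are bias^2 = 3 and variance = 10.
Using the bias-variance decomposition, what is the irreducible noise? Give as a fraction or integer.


Total error = bias^2 + variance + irreducible noise. So irreducible noise = 83/5 - 3 - 10 = 18/5.

18/5


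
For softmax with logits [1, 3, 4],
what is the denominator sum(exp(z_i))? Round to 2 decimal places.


Denom = e^1=2.7183 + e^3=20.0855 + e^4=54.5982. Sum = 77.4020, which rounds to 77.40.

77.40


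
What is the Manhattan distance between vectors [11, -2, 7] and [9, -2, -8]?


d = sum of absolute differences: |11-9|=2 + |-2--2|=0 + |7--8|=15 = 17.

17


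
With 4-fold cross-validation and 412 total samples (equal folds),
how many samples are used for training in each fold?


Each validation fold has 412/4 = 103 samples. Training set = 412 - 103 = 309.

309


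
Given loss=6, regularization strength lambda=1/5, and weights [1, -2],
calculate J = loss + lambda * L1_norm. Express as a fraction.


L1 norm = sum(|w|) = 3. J = 6 + 1/5 * 3 = 33/5.

33/5


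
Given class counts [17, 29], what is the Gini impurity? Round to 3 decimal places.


Total = 46. Proportions: 17/46, 29/46. sum(p_i^2) = 0.5340. Gini = 1 - 0.5340 = 0.4660, which rounds to 0.466.

0.466


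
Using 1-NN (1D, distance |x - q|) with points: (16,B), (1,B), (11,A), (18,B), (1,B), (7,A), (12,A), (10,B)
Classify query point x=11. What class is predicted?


Distances: |16-11|=5, |1-11|=10, |11-11|=0, |18-11|=7, |1-11|=10, |7-11|=4, |12-11|=1, |10-11|=1. 1 nearest: (11,A). Counts: {'A': 1}. Majority class: A.

A


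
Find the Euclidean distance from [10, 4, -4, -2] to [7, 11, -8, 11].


d = sqrt(sum of squared differences). (10-7)^2=9, (4-11)^2=49, (-4--8)^2=16, (-2-11)^2=169. Sum = 243.

sqrt(243)


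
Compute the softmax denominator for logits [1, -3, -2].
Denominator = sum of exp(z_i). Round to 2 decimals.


Denom = e^1=2.7183 + e^-3=0.0498 + e^-2=0.1353. Sum = 2.9034, which rounds to 2.90.

2.90


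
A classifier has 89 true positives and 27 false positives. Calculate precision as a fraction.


Precision = TP / (TP + FP) = 89 / 116 = 89/116.

89/116


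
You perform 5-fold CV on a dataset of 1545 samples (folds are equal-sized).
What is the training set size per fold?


Each validation fold has 1545/5 = 309 samples. Training set = 1545 - 309 = 1236.

1236


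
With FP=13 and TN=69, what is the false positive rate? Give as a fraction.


FPR = FP / (FP + TN) = 13 / 82 = 13/82.

13/82


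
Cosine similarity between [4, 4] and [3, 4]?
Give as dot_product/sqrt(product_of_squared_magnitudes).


dot = 28. |a|^2 = 32, |b|^2 = 25. cos = 28/sqrt(800).

28/sqrt(800)


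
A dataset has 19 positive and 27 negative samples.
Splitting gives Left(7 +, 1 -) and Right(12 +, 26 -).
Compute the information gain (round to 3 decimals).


H(parent) = 0.9781. H(left) = 0.5436, H(right) = 0.8997. Weighted = (8/46)*0.5436 + (38/46)*0.8997 = 0.8378. IG = 0.9781 - 0.8378 = 0.1403, which rounds to 0.140.

0.140


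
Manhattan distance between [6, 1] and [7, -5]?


d = sum of absolute differences: |6-7|=1 + |1--5|=6 = 7.

7


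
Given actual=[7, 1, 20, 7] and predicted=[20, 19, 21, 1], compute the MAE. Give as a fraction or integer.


MAE = (1/4) * (|7-20|=13 + |1-19|=18 + |20-21|=1 + |7-1|=6). Sum = 38. MAE = 19/2.

19/2


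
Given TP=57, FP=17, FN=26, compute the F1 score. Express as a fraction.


Precision = 57/74 = 57/74. Recall = 57/83 = 57/83. F1 = 2*P*R/(P+R) = 114/157.

114/157


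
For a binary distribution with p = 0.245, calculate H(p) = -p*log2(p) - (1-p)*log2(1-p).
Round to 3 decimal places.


H = -0.245*log2(0.245) - 0.755*log2(0.755) = 0.803.

0.803


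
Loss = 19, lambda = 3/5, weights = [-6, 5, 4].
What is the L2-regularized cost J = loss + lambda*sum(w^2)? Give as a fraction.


L2 sq norm = sum(w^2) = 77. J = 19 + 3/5 * 77 = 326/5.

326/5


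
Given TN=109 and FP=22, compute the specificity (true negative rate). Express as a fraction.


Specificity = TN / (TN + FP) = 109 / 131 = 109/131.

109/131


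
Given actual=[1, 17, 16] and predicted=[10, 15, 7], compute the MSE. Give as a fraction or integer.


MSE = (1/3) * ((1-10)^2=81 + (17-15)^2=4 + (16-7)^2=81). Sum = 166. MSE = 166/3.

166/3


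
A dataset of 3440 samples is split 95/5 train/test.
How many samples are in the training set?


Test set = 3440 * 5% = 172. Training set = 3440 - 172 = 3268.

3268


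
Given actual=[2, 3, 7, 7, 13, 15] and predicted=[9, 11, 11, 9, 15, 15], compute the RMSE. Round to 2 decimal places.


MSE = 22.8333. RMSE = sqrt(22.8333) = 4.78.

4.78


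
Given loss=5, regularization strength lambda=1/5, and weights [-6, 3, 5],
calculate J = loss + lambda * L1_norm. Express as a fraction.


L1 norm = sum(|w|) = 14. J = 5 + 1/5 * 14 = 39/5.

39/5


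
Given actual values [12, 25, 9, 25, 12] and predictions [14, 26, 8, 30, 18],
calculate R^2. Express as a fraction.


Mean(y) = 83/5. SS_res = 67. SS_tot = 1206/5. R^2 = 1 - 67/(1206/5) = 13/18.

13/18


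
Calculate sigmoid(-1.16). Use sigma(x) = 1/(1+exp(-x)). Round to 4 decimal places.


sigma(-1.16) = 1/(1+e^(1.16)) = 1/(1+3.189933) = 1/4.189933 = 0.2387.

0.2387


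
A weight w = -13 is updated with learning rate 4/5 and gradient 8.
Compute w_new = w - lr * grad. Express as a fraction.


w_new = -13 - 4/5 * 8 = -13 - 32/5 = -97/5.

-97/5


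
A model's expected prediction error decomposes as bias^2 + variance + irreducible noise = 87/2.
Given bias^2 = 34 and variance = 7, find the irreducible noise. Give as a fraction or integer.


Total error = bias^2 + variance + irreducible noise. So irreducible noise = 87/2 - 34 - 7 = 5/2.

5/2


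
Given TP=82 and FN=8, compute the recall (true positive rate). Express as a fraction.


Recall = TP / (TP + FN) = 82 / 90 = 41/45.

41/45


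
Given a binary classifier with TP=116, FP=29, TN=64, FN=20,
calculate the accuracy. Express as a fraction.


Accuracy = (TP + TN) / (TP + TN + FP + FN) = (116 + 64) / 229 = 180/229.

180/229


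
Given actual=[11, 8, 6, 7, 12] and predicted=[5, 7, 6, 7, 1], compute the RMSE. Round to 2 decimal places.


MSE = 31.6000. RMSE = sqrt(31.6000) = 5.62.

5.62


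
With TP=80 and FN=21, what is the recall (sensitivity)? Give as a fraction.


Recall = TP / (TP + FN) = 80 / 101 = 80/101.

80/101


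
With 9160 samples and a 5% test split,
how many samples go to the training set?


Test set = 9160 * 5% = 458. Training set = 9160 - 458 = 8702.

8702


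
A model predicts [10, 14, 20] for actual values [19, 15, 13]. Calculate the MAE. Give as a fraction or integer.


MAE = (1/3) * (|19-10|=9 + |15-14|=1 + |13-20|=7). Sum = 17. MAE = 17/3.

17/3


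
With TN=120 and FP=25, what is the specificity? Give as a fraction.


Specificity = TN / (TN + FP) = 120 / 145 = 24/29.

24/29


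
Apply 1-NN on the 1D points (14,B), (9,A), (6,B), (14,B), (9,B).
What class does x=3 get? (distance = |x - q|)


Distances: |14-3|=11, |9-3|=6, |6-3|=3, |14-3|=11, |9-3|=6. 1 nearest: (6,B). Counts: {'B': 1}. Majority class: B.

B


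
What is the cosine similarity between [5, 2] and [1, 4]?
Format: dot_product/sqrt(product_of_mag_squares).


dot = 13. |a|^2 = 29, |b|^2 = 17. cos = 13/sqrt(493).

13/sqrt(493)


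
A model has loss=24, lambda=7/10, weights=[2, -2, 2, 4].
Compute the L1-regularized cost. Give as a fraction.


L1 norm = sum(|w|) = 10. J = 24 + 7/10 * 10 = 31.

31


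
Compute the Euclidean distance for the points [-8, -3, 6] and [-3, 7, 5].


d = sqrt(sum of squared differences). (-8--3)^2=25, (-3-7)^2=100, (6-5)^2=1. Sum = 126.

sqrt(126)


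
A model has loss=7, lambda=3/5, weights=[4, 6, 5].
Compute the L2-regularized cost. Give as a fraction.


L2 sq norm = sum(w^2) = 77. J = 7 + 3/5 * 77 = 266/5.

266/5


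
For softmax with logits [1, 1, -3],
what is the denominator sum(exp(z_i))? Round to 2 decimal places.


Denom = e^1=2.7183 + e^1=2.7183 + e^-3=0.0498. Sum = 5.4864, which rounds to 5.49.

5.49


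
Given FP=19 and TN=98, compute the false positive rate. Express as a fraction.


FPR = FP / (FP + TN) = 19 / 117 = 19/117.

19/117


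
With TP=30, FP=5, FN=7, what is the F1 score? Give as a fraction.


Precision = 30/35 = 6/7. Recall = 30/37 = 30/37. F1 = 2*P*R/(P+R) = 5/6.

5/6


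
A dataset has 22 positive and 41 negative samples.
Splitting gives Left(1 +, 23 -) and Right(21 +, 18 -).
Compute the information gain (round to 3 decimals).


H(parent) = 0.9334. H(left) = 0.2499, H(right) = 0.9957. Weighted = (24/63)*0.2499 + (39/63)*0.9957 = 0.7116. IG = 0.9334 - 0.7116 = 0.2218, which rounds to 0.222.

0.222


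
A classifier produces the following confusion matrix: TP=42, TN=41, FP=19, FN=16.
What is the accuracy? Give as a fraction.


Accuracy = (TP + TN) / (TP + TN + FP + FN) = (42 + 41) / 118 = 83/118.

83/118


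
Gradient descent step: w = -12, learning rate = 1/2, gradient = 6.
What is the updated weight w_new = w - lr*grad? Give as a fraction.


w_new = -12 - 1/2 * 6 = -12 - 3 = -15.

-15


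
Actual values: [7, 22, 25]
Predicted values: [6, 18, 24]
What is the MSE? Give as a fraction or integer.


MSE = (1/3) * ((7-6)^2=1 + (22-18)^2=16 + (25-24)^2=1). Sum = 18. MSE = 6.

6


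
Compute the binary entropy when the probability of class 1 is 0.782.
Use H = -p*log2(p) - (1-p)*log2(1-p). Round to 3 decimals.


H = -0.782*log2(0.782) - 0.218*log2(0.218) = 0.756.

0.756


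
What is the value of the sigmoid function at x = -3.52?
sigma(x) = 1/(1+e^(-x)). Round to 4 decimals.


sigma(-3.52) = 1/(1+e^(3.52)) = 1/(1+33.784428) = 1/34.784428 = 0.0287.

0.0287


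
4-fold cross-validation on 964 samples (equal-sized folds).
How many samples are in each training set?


Each validation fold has 964/4 = 241 samples. Training set = 964 - 241 = 723.

723


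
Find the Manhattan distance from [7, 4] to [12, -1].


d = sum of absolute differences: |7-12|=5 + |4--1|=5 = 10.

10


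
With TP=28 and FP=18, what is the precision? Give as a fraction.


Precision = TP / (TP + FP) = 28 / 46 = 14/23.

14/23


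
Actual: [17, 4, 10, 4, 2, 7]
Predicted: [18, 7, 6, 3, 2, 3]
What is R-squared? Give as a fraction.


Mean(y) = 22/3. SS_res = 43. SS_tot = 454/3. R^2 = 1 - 43/(454/3) = 325/454.

325/454


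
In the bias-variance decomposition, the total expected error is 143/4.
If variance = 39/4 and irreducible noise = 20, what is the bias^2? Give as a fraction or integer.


Total error = bias^2 + variance + irreducible noise. So bias^2 = 143/4 - 39/4 - 20 = 6.

6


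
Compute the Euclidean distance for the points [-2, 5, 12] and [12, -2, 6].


d = sqrt(sum of squared differences). (-2-12)^2=196, (5--2)^2=49, (12-6)^2=36. Sum = 281.

sqrt(281)


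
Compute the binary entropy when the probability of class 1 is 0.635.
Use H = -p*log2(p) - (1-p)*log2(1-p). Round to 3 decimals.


H = -0.635*log2(0.635) - 0.365*log2(0.365) = 0.947.

0.947


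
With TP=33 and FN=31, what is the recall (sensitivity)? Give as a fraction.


Recall = TP / (TP + FN) = 33 / 64 = 33/64.

33/64


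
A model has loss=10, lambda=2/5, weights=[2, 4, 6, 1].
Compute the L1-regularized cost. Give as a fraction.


L1 norm = sum(|w|) = 13. J = 10 + 2/5 * 13 = 76/5.

76/5


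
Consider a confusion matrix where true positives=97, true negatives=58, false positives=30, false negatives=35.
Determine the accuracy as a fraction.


Accuracy = (TP + TN) / (TP + TN + FP + FN) = (97 + 58) / 220 = 31/44.

31/44


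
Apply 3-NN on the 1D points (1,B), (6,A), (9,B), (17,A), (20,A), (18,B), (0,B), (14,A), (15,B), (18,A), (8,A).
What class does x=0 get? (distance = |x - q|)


Distances: |1-0|=1, |6-0|=6, |9-0|=9, |17-0|=17, |20-0|=20, |18-0|=18, |0-0|=0, |14-0|=14, |15-0|=15, |18-0|=18, |8-0|=8. 3 nearest: (0,B), (1,B), (6,A). Counts: {'B': 2, 'A': 1}. Majority class: B.

B


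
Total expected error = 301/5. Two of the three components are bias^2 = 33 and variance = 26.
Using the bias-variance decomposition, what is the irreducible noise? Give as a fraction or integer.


Total error = bias^2 + variance + irreducible noise. So irreducible noise = 301/5 - 33 - 26 = 6/5.

6/5


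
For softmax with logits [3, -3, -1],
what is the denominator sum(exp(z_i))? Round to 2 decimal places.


Denom = e^3=20.0855 + e^-3=0.0498 + e^-1=0.3679. Sum = 20.5032, which rounds to 20.50.

20.50


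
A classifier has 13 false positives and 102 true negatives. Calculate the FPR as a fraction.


FPR = FP / (FP + TN) = 13 / 115 = 13/115.

13/115


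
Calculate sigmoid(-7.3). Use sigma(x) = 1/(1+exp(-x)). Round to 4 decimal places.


sigma(-7.3) = 1/(1+e^(7.3)) = 1/(1+1480.299928) = 1/1481.299928 = 0.0007.

0.0007


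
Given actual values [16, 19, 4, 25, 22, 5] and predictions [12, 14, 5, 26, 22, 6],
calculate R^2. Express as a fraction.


Mean(y) = 91/6. SS_res = 44. SS_tot = 2321/6. R^2 = 1 - 44/(2321/6) = 187/211.

187/211


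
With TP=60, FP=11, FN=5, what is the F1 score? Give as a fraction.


Precision = 60/71 = 60/71. Recall = 60/65 = 12/13. F1 = 2*P*R/(P+R) = 15/17.

15/17


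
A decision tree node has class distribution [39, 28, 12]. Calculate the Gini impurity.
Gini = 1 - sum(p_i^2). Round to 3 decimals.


Total = 79. Proportions: 39/79, 28/79, 12/79. sum(p_i^2) = 0.3924. Gini = 1 - 0.3924 = 0.6076, which rounds to 0.608.

0.608
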